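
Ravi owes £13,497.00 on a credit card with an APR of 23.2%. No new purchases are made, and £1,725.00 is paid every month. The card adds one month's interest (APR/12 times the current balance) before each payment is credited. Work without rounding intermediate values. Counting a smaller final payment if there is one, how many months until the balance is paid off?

Monthly rate r = 23.2%/12 = 1.93333% = 0.0193333.
Recurrence: B ← B·(1+r) − £1,725.00.
Month 1: interest £260.94; balance after payment £12,032.94.
Month 2: interest £232.64; balance after payment £10,540.58.
Closed form: n = −ln(1 − rB₀/P)/ln(1+r) = −ln(0.84873)/ln(1.01933) ≈ 8.565, so the balance reaches zero during payment 9.

9 months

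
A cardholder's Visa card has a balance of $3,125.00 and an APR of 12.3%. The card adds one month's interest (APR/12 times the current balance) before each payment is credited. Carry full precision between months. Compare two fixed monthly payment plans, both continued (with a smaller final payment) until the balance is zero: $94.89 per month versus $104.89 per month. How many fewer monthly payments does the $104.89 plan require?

Monthly rate r = 12.3%/12 = 1.025% = 0.01025.
At $94.89/mo: n = ⌈−ln(1 − rB₀/P)/ln(1+r)⌉ = 41 payments (last $36.54); total interest = total paid − $3,125.00 = $707.14.
At $104.89/mo: 36 payments (last $76.89); total interest $623.04.
Payments saved = 41 − 36 = 5.

5 fewer payments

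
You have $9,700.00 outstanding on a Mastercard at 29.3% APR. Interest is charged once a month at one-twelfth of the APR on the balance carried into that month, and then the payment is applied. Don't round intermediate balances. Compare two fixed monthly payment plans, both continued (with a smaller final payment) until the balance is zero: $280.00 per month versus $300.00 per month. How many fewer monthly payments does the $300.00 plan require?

13 fewer payments

Monthly rate r = 29.3%/12 = 2.44167% = 0.0244167.
At $280.00/mo: n = ⌈−ln(1 − rB₀/P)/ln(1+r)⌉ = 78 payments (last $144.96); total interest = total paid − $9,700.00 = $12,004.96.
At $300.00/mo: 65 payments (last $178.01); total interest $9,678.01.
Payments saved = 78 − 65 = 13.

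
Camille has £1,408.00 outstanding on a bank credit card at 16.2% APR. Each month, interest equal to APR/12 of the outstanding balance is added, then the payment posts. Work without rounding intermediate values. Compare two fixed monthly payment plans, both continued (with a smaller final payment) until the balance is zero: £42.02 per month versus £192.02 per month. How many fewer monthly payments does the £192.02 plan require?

Monthly rate r = 16.2%/12 = 1.35% = 0.0135.
At £42.02/mo: n = ⌈−ln(1 − rB₀/P)/ln(1+r)⌉ = 45 payments (last £37.95); total interest = total paid − £1,408.00 = £478.83.
At £192.02/mo: 8 payments (last £148.73); total interest £84.87.
Payments saved = 45 − 8 = 37.

37 fewer payments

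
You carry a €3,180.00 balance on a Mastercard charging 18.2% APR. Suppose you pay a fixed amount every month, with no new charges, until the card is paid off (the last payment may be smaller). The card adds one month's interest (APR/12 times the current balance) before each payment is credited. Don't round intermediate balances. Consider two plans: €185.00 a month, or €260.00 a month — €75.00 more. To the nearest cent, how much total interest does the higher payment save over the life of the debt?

Monthly rate r = 18.2%/12 = 1.51667% = 0.0151667.
At €185.00/mo: n = ⌈−ln(1 − rB₀/P)/ln(1+r)⌉ = 21 payments (last €12.37); total interest = total paid − €3,180.00 = €532.37.
At €260.00/mo: 14 payments (last €164.45); total interest €364.45.
Interest saved = €532.37 − €364.45 = €167.92.

€167.92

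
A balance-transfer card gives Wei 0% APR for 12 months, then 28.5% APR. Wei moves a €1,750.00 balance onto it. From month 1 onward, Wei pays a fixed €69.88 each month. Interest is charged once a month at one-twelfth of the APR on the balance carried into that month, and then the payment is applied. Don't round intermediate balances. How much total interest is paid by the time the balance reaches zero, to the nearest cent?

€192.40

Promo months 1–12 at r₀ = 0%/12 = 0; months 13+ at r₁ = 28.5%/12 = 0.02375.
After month 12 (no interest yet): B = €1,750.00 − 12·€69.88 = €911.44.
Then at r₁ with €69.88/mo: n₂ = −ln(1 − r₁·B/P)/ln(1+r₁) ≈ 15.79 → 16 more payments.
Total paid = 27·€69.88 + €55.64 = €1,942.40; interest = €1,942.40 − €1,750.00 = €192.40.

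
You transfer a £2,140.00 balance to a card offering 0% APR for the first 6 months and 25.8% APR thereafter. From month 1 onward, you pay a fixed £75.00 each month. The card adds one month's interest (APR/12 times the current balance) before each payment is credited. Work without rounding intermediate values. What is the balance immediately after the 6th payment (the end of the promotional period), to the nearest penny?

Promo months 1–6 at r₀ = 0%/12 = 0; months 7+ at r₁ = 25.8%/12 = 0.0215.
After month 6 (no interest yet): B = £2,140.00 − 6·£75.00 = £1,690.00.

£1,690.00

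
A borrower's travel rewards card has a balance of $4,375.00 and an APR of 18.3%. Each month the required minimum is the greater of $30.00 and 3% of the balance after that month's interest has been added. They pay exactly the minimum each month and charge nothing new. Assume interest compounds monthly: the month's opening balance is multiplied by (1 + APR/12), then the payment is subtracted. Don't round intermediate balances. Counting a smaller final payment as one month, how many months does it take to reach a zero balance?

144 months

Monthly rate r = 18.3%/12 = 1.525% = 0.01525.
While 3% of the post-interest balance exceeds $30.00, each month B ← (B·(1+r))·(1 − 0.03), i.e. B shrinks by the factor (1+r)·0.97 = 0.98479.
This holds for months 1–98. Entering month 99 the balance is $974.46; 3% of the post-interest balance is now below $30.00, so the flat $30.00 minimum applies from here.
From month 99 a fixed $30.00 at rate r clears $974.46 in 46 more payments. Total: 98 + 46 = 144 months.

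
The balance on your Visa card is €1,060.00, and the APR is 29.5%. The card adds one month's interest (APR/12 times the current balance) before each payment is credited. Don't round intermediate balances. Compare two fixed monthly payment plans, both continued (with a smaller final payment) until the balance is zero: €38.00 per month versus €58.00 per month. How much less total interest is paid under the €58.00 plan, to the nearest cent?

€386.50

Monthly rate r = 29.5%/12 = 2.45833% = 0.0245833.
At €38.00/mo: n = ⌈−ln(1 − rB₀/P)/ln(1+r)⌉ = 48 payments (last €25.31); total interest = total paid − €1,060.00 = €751.31.
At €58.00/mo: 25 payments (last €32.81); total interest €364.81.
Interest saved = €751.31 − €364.81 = €386.50.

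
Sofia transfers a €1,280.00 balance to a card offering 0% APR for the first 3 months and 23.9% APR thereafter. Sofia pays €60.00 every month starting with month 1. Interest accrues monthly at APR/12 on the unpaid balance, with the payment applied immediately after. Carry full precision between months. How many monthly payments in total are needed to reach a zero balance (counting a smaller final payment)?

27 months

Promo months 1–3 at r₀ = 0%/12 = 0; months 4+ at r₁ = 23.9%/12 = 0.0199167.
After month 3 (no interest yet): B = €1,280.00 − 3·€60.00 = €1,100.00.
Then at r₁ with €60.00/mo: n₂ = −ln(1 − r₁·B/P)/ln(1+r₁) ≈ 23.04 → 24 more payments.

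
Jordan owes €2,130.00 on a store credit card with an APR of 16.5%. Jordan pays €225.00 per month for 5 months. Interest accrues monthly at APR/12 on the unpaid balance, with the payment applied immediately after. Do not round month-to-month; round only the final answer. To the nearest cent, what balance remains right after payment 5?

Monthly rate r = 16.5%/12 = 1.375% = 0.01375.
Each month: B ← B·(1+r) − €225.00.
Month 1: interest €29.29; balance after payment €1,934.29.
Month 2: interest €26.60; balance after payment €1,735.88.
Month 3: interest €23.87; balance after payment €1,534.75.
Month 4: interest €21.10; balance after payment €1,330.86.
Month 5: interest €18.30; balance after payment €1,124.15.

€1,124.15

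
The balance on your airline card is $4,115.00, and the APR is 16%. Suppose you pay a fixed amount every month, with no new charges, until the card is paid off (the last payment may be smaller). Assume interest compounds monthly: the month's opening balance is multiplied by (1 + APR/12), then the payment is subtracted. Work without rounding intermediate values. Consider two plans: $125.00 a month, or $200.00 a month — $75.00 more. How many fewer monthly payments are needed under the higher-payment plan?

19 fewer payments

Monthly rate r = 16%/12 = 1.33333% = 0.0133333.
At $125.00/mo: n = ⌈−ln(1 − rB₀/P)/ln(1+r)⌉ = 44 payments (last $79.19); total interest = total paid − $4,115.00 = $1,339.19.
At $200.00/mo: 25 payments (last $42.18); total interest $727.18.
Payments saved = 44 − 25 = 19.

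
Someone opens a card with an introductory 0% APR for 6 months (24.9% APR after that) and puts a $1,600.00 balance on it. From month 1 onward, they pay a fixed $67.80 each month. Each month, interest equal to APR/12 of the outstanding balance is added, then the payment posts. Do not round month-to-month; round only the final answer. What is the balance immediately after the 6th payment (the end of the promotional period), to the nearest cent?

Promo months 1–6 at r₀ = 0%/12 = 0; months 7+ at r₁ = 24.9%/12 = 0.02075.
After month 6 (no interest yet): B = $1,600.00 − 6·$67.80 = $1,193.20.

$1,193.20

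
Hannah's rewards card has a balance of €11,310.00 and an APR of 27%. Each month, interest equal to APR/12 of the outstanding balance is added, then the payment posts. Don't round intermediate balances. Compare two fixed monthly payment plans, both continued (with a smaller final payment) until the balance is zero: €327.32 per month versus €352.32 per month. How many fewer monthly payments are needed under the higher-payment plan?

Monthly rate r = 27%/12 = 2.25% = 0.0225.
At €327.32/mo: n = ⌈−ln(1 − rB₀/P)/ln(1+r)⌉ = 68 payments (last €174.69); total interest = total paid − €11,310.00 = €10,795.13.
At €352.32/mo: 58 payments (last €204.75); total interest €8,976.99.
Payments saved = 68 − 58 = 10.

10 fewer payments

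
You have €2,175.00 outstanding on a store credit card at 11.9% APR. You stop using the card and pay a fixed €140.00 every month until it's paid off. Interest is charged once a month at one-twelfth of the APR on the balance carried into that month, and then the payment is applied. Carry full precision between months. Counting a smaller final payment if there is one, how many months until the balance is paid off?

Monthly rate r = 11.9%/12 = 0.991667% = 0.00991667.
Recurrence: B ← B·(1+r) − €140.00.
Month 1: interest €21.57; balance after payment €2,056.57.
Month 2: interest €20.39; balance after payment €1,936.96.
Closed form: n = −ln(1 − rB₀/P)/ln(1+r) = −ln(0.84594)/ln(1.00992) ≈ 16.955, so the balance reaches zero during payment 17.

17 months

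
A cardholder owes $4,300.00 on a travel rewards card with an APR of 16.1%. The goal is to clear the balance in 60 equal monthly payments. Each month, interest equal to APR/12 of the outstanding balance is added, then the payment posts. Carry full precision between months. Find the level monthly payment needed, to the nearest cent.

$104.80

Monthly rate r = 16.1%/12 = 1.34167% = 0.0134167.
Level-payment amortization: P = B₀·r / (1 − (1+r)^(−n)) = 4300.00·0.0134167 / (1 − 1.01342^(−60)).
Denominator 1 − (1+r)^(−60) = 0.55051267.
P = 57.6917 / 0.55051267 ≈ 104.80.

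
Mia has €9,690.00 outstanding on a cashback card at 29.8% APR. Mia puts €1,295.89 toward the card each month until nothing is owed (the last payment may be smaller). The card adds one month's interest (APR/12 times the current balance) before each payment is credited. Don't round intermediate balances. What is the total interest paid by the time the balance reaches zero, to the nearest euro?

€1,166

Monthly rate r = 29.8%/12 = 2.48333% = 0.0248333.
Payoff takes n = ⌈−ln(1 − rB₀/P)/ln(1+r)⌉ = ⌈8.374⌉ = 9 payments; the last is €488.44.
Total paid = 8·€1,295.89 + €488.44 = €10,855.56.
Total interest = total paid − principal = €10,855.56 − €9,690.00 = €1,165.56.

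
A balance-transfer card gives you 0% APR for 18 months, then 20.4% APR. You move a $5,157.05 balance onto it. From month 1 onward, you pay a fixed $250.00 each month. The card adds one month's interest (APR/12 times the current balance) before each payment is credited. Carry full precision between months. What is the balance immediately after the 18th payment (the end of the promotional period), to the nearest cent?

Promo months 1–18 at r₀ = 0%/12 = 0; months 19+ at r₁ = 20.4%/12 = 0.017.
After month 18 (no interest yet): B = $5,157.05 − 18·$250.00 = $657.05.

$657.05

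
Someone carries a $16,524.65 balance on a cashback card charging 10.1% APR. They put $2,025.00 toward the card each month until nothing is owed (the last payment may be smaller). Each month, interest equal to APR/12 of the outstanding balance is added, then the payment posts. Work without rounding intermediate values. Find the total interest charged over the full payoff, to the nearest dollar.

$669

Monthly rate r = 10.1%/12 = 0.841667% = 0.00841667.
Payoff takes n = ⌈−ln(1 − rB₀/P)/ln(1+r)⌉ = ⌈8.490⌉ = 9 payments; the last is $993.59.
Total paid = 8·$2,025.00 + $993.59 = $17,193.59.
Total interest = total paid − principal = $17,193.59 − $16,524.65 = $668.94.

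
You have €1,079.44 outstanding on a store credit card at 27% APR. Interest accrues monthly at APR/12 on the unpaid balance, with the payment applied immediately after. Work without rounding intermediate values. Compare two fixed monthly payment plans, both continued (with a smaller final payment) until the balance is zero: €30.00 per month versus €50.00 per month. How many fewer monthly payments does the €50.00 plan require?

Monthly rate r = 27%/12 = 2.25% = 0.0225.
At €30.00/mo: n = ⌈−ln(1 − rB₀/P)/ln(1+r)⌉ = 75 payments (last €16.23); total interest = total paid − €1,079.44 = €1,156.79.
At €50.00/mo: 30 payments (last €44.49); total interest €415.05.
Payments saved = 75 − 30 = 45.

45 fewer payments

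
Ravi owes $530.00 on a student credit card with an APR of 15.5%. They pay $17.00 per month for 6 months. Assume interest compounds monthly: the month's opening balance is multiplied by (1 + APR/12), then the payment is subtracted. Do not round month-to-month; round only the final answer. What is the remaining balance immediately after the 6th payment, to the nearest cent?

$467.07

Monthly rate r = 15.5%/12 = 1.29167% = 0.0129167.
Each month: B ← B·(1+r) − $17.00.
Month 1: interest $6.85; balance after payment $519.85.
Month 2: interest $6.71; balance after payment $509.56.
Month 3: interest $6.58; balance after payment $499.14.
Month 4: interest $6.45; balance after payment $488.59.
Month 5: interest $6.31; balance after payment $477.90.
Month 6: interest $6.17; balance after payment $467.07.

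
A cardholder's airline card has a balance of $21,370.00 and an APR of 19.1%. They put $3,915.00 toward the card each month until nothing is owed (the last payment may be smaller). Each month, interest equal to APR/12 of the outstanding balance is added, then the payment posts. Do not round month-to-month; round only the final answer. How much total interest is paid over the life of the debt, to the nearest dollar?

Monthly rate r = 19.1%/12 = 1.59167% = 0.0159167.
Payoff takes n = ⌈−ln(1 − rB₀/P)/ln(1+r)⌉ = ⌈5.756⌉ = 6 payments; the last is $2,964.01.
Total paid = 5·$3,915.00 + $2,964.01 = $22,539.01.
Total interest = total paid − principal = $22,539.01 − $21,370.00 = $1,169.01.

$1,169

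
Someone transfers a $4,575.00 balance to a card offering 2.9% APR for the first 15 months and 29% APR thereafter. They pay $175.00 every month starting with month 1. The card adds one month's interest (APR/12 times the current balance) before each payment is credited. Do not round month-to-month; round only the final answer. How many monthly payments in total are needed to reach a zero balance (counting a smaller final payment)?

30 payments

Promo months 1–15 at r₀ = 2.9%/12 = 0.00241667; months 16+ at r₁ = 29%/12 = 0.0241667.
After month 15: iterate B ← B·(1+r₀) − $175.00 for 15 months → $2,073.80.
Then at r₁ with $175.00/mo: n₂ = −ln(1 − r₁·B/P)/ln(1+r₁) ≈ 14.13 → 15 more payments.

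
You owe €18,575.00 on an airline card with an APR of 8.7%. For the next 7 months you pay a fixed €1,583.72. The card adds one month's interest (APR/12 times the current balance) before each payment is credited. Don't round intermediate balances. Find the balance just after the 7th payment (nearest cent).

€8,208.34

Monthly rate r = 8.7%/12 = 0.725% = 0.00725.
Each month: B ← B·(1+r) − €1,583.72.
Month 1: interest €134.67; balance after payment €17,125.95.
Month 2: interest €124.16; balance after payment €15,666.39.
Month 3: interest €113.58; balance after payment €14,196.25.
Month 4: interest €102.92; balance after payment €12,715.46.
Month 5: interest €92.19; balance after payment €11,223.92.
Month 6: interest €81.37; balance after payment €9,721.58.
Month 7: interest €70.48; balance after payment €8,208.34.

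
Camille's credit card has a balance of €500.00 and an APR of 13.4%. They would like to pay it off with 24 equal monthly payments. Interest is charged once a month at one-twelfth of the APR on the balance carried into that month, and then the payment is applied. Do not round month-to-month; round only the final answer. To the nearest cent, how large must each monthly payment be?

Monthly rate r = 13.4%/12 = 1.11667% = 0.0111667.
Level-payment amortization: P = B₀·r / (1 − (1+r)^(−n)) = 500.00·0.0111667 / (1 − 1.01117^(−24)).
Denominator 1 − (1+r)^(−24) = 0.233955268.
P = 5.58333 / 0.233955268 ≈ 23.86.

€23.86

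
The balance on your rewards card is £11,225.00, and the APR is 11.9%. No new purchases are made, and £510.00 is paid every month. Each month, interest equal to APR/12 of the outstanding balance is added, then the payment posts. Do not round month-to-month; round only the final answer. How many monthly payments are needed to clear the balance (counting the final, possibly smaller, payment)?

Monthly rate r = 11.9%/12 = 0.991667% = 0.00991667.
Recurrence: B ← B·(1+r) − £510.00.
Month 1: interest £111.31; balance after payment £10,826.31.
Month 2: interest £107.36; balance after payment £10,423.68.
Closed form: n = −ln(1 − rB₀/P)/ln(1+r) = −ln(0.78174)/ln(1.00992) ≈ 24.954, so the balance reaches zero during payment 25.

25 months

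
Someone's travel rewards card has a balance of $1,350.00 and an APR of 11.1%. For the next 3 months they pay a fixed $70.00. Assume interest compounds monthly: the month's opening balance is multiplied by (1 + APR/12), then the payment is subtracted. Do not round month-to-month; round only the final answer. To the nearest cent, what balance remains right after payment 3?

Monthly rate r = 11.1%/12 = 0.925% = 0.00925.
Each month: B ← B·(1+r) − $70.00.
Month 1: interest $12.49; balance after payment $1,292.49.
Month 2: interest $11.96; balance after payment $1,234.44.
Month 3: interest $11.42; balance after payment $1,175.86.

$1,175.86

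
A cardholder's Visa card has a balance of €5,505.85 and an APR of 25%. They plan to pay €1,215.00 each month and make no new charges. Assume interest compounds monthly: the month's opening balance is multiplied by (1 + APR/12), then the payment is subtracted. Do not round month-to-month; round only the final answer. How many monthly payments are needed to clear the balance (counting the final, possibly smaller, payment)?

Monthly rate r = 25%/12 = 2.08333% = 0.0208333.
Recurrence: B ← B·(1+r) − €1,215.00.
Month 1: interest €114.71; balance after payment €4,405.56.
Month 2: interest €91.78; balance after payment €3,282.34.
Month 3: interest €68.38; balance after payment €2,135.72.
Month 4: interest €44.49; balance after payment €965.21.
Month 5: interest €20.11; balance after payment €0.00.

5 payments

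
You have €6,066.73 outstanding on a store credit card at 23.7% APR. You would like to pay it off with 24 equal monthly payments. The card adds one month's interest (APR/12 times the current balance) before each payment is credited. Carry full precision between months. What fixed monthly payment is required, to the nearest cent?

€319.85

Monthly rate r = 23.7%/12 = 1.975% = 0.01975.
Level-payment amortization: P = B₀·r / (1 − (1+r)^(−n)) = 6066.73·0.01975 / (1 − 1.01975^(−24)).
Denominator 1 − (1+r)^(−24) = 0.374610098.
P = 119.818 / 0.374610098 ≈ 319.85.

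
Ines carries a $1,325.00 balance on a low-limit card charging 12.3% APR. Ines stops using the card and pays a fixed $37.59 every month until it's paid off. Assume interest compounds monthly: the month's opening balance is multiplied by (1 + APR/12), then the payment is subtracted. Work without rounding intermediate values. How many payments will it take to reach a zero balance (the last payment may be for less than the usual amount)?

44 months

Monthly rate r = 12.3%/12 = 1.025% = 0.01025.
Recurrence: B ← B·(1+r) − $37.59.
Month 1: interest $13.58; balance after payment $1,300.99.
Month 2: interest $13.34; balance after payment $1,276.74.
Closed form: n = −ln(1 − rB₀/P)/ln(1+r) = −ln(0.6387)/ln(1.01025) ≈ 43.962, so the balance reaches zero during payment 44.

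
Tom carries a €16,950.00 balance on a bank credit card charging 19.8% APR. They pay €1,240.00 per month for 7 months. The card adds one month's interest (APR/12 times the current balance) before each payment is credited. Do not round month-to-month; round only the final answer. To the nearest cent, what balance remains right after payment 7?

€9,885.67

Monthly rate r = 19.8%/12 = 1.65% = 0.0165.
Each month: B ← B·(1+r) − €1,240.00.
Month 1: interest €279.68; balance after payment €15,989.67.
Month 2: interest €263.83; balance after payment €15,013.50.
Month 3: interest €247.72; balance after payment €14,021.23.
Month 4: interest €231.35; balance after payment €13,012.58.
Month 5: interest €214.71; balance after payment €11,987.29.
Month 6: interest €197.79; balance after payment €10,945.08.
Month 7: interest €180.59; balance after payment €9,885.67.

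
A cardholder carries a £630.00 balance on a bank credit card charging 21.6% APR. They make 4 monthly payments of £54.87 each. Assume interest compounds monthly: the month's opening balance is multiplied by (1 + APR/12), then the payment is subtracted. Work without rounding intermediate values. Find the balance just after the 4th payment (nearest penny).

£451.12

Monthly rate r = 21.6%/12 = 1.8% = 0.018.
Each month: B ← B·(1+r) − £54.87.
Month 1: interest £11.34; balance after payment £586.47.
Month 2: interest £10.56; balance after payment £542.16.
Month 3: interest £9.76; balance after payment £497.05.
Month 4: interest £8.95; balance after payment £451.12.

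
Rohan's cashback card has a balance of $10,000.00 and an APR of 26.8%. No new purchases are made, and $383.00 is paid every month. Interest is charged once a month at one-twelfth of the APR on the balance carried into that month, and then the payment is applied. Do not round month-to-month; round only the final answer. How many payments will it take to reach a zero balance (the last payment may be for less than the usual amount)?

Monthly rate r = 26.8%/12 = 2.23333% = 0.0223333.
Recurrence: B ← B·(1+r) − $383.00.
Month 1: interest $223.33; balance after payment $9,840.33.
Month 2: interest $219.77; balance after payment $9,677.10.
Closed form: n = −ln(1 − rB₀/P)/ln(1+r) = −ln(0.41688)/ln(1.02233) ≈ 39.613, so the balance reaches zero during payment 40.

40 payments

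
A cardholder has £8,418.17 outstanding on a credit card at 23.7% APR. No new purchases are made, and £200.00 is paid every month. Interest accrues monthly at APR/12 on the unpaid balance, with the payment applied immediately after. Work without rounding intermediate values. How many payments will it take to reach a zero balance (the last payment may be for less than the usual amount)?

91 months

Monthly rate r = 23.7%/12 = 1.975% = 0.01975.
Recurrence: B ← B·(1+r) − £200.00.
Month 1: interest £166.26; balance after payment £8,384.43.
Month 2: interest £165.59; balance after payment £8,350.02.
Closed form: n = −ln(1 − rB₀/P)/ln(1+r) = −ln(0.16871)/ln(1.01975) ≈ 90.993, so the balance reaches zero during payment 91.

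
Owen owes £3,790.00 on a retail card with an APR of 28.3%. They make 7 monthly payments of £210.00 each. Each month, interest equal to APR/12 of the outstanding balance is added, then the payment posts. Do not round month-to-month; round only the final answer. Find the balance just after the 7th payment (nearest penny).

£2,883.53

Monthly rate r = 28.3%/12 = 2.35833% = 0.0235833.
Each month: B ← B·(1+r) − £210.00.
Month 1: interest £89.38; balance after payment £3,669.38.
Month 2: interest £86.54; balance after payment £3,545.92.
Month 3: interest £83.62; balance after payment £3,419.54.
Month 4: interest £80.64; balance after payment £3,290.19.
Month 5: interest £77.59; balance after payment £3,157.78.
Month 6: interest £74.47; balance after payment £3,022.25.
Month 7: interest £71.27; balance after payment £2,883.53.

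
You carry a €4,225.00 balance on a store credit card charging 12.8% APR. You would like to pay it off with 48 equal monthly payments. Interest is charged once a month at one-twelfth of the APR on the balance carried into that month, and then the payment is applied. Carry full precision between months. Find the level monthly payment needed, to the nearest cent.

€112.93

Monthly rate r = 12.8%/12 = 1.06667% = 0.0106667.
Level-payment amortization: P = B₀·r / (1 − (1+r)^(−n)) = 4225.00·0.0106667 / (1 − 1.01067^(−48)).
Denominator 1 − (1+r)^(−48) = 0.399077075.
P = 45.0667 / 0.399077075 ≈ 112.93.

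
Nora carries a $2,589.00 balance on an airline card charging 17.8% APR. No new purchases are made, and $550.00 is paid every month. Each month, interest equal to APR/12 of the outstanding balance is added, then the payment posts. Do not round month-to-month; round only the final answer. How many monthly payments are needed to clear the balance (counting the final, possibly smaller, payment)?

5 months

Monthly rate r = 17.8%/12 = 1.48333% = 0.0148333.
Recurrence: B ← B·(1+r) − $550.00.
Month 1: interest $38.40; balance after payment $2,077.40.
Month 2: interest $30.81; balance after payment $1,558.22.
Month 3: interest $23.11; balance after payment $1,031.33.
Month 4: interest $15.30; balance after payment $496.63.
Month 5: interest $7.37; balance after payment $0.00.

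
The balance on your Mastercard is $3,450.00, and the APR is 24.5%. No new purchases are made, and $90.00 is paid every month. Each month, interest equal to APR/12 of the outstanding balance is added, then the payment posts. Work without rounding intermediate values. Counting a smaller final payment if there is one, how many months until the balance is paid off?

76 payments

Monthly rate r = 24.5%/12 = 2.04167% = 0.0204167.
Recurrence: B ← B·(1+r) − $90.00.
Month 1: interest $70.44; balance after payment $3,430.44.
Month 2: interest $70.04; balance after payment $3,410.48.
Closed form: n = −ln(1 − rB₀/P)/ln(1+r) = −ln(0.21736)/ln(1.02042) ≈ 75.513, so the balance reaches zero during payment 76.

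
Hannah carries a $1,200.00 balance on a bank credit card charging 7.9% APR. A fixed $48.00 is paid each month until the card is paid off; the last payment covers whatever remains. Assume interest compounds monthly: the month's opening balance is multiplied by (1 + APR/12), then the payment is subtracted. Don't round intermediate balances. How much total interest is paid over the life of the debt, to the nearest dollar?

Monthly rate r = 7.9%/12 = 0.658333% = 0.00658333.
Payoff takes n = ⌈−ln(1 − rB₀/P)/ln(1+r)⌉ = ⌈27.405⌉ = 28 payments; the last is $19.48.
Total paid = 27·$48.00 + $19.48 = $1,315.48.
Total interest = total paid − principal = $1,315.48 − $1,200.00 = $115.48.

$115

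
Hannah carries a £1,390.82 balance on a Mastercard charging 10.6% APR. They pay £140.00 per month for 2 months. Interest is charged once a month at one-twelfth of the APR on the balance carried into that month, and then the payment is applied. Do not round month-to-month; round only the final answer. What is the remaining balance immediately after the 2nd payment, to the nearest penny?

£1,134.26

Monthly rate r = 10.6%/12 = 0.883333% = 0.00883333.
Each month: B ← B·(1+r) − £140.00.
Month 1: interest £12.29; balance after payment £1,263.11.
Month 2: interest £11.16; balance after payment £1,134.26.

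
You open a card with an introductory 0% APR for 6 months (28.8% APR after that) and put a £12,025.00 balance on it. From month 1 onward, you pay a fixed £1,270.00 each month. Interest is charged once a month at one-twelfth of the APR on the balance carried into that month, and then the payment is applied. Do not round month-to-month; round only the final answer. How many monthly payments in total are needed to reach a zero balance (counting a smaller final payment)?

Promo months 1–6 at r₀ = 0%/12 = 0; months 7+ at r₁ = 28.8%/12 = 0.024.
After month 6 (no interest yet): B = £12,025.00 − 6·£1,270.00 = £4,405.00.
Then at r₁ with £1,270.00/mo: n₂ = −ln(1 − r₁·B/P)/ln(1+r₁) ≈ 3.66 → 4 more payments.

10 months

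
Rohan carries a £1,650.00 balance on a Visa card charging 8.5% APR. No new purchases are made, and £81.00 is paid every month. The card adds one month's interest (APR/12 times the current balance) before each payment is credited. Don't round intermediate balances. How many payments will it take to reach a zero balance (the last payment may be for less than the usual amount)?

23 months

Monthly rate r = 8.5%/12 = 0.708333% = 0.00708333.
Recurrence: B ← B·(1+r) − £81.00.
Month 1: interest £11.69; balance after payment £1,580.69.
Month 2: interest £11.20; balance after payment £1,510.88.
Closed form: n = −ln(1 − rB₀/P)/ln(1+r) = −ln(0.85571)/ln(1.00708) ≈ 22.076, so the balance reaches zero during payment 23.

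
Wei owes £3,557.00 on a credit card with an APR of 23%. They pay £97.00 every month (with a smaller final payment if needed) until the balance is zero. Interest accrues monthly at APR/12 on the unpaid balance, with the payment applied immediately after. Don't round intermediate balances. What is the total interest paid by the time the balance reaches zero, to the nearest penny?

£2,643.09

Monthly rate r = 23%/12 = 1.91667% = 0.0191667.
Payoff takes n = ⌈−ln(1 − rB₀/P)/ln(1+r)⌉ = ⌈63.918⌉ = 64 payments; the last is £89.09.
Total paid = 63·£97.00 + £89.09 = £6,200.09.
Total interest = total paid − principal = £6,200.09 − £3,557.00 = £2,643.09.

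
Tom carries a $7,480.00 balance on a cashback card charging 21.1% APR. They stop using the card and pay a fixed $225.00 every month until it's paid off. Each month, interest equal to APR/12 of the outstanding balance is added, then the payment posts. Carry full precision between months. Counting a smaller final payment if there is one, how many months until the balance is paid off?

51 months

Monthly rate r = 21.1%/12 = 1.75833% = 0.0175833.
Recurrence: B ← B·(1+r) − $225.00.
Month 1: interest $131.52; balance after payment $7,386.52.
Month 2: interest $129.88; balance after payment $7,291.40.
Closed form: n = −ln(1 − rB₀/P)/ln(1+r) = −ln(0.41545)/ln(1.01758) ≈ 50.394, so the balance reaches zero during payment 51.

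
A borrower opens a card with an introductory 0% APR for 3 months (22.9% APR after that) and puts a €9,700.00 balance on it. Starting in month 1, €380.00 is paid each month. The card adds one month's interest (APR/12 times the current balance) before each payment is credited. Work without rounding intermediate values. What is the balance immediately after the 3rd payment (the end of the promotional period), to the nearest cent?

€8,560.00

Promo months 1–3 at r₀ = 0%/12 = 0; months 4+ at r₁ = 22.9%/12 = 0.0190833.
After month 3 (no interest yet): B = €9,700.00 − 3·€380.00 = €8,560.00.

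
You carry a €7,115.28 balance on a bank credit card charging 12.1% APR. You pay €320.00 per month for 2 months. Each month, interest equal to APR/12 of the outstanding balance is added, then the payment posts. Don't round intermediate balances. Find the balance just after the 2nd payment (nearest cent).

€6,616.27

Monthly rate r = 12.1%/12 = 1.00833% = 0.0100833.
Each month: B ← B·(1+r) − €320.00.
Month 1: interest €71.75; balance after payment €6,867.03.
Month 2: interest €69.24; balance after payment €6,616.27.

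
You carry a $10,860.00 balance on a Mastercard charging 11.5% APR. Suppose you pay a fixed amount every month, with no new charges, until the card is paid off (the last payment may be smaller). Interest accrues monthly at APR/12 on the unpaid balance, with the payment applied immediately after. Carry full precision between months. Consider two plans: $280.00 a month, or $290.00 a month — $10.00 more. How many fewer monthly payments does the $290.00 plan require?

Monthly rate r = 11.5%/12 = 0.958333% = 0.00958333.
At $280.00/mo: n = ⌈−ln(1 − rB₀/P)/ln(1+r)⌉ = 49 payments (last $203.48); total interest = total paid − $10,860.00 = $2,783.48.
At $290.00/mo: 47 payments (last $176.78); total interest $2,656.78.
Payments saved = 49 − 47 = 2.

2 fewer payments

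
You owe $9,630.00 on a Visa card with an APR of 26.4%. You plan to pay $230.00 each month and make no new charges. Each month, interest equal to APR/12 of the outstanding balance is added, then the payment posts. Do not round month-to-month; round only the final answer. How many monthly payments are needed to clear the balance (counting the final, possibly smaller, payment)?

117 months

Monthly rate r = 26.4%/12 = 2.2% = 0.022.
Recurrence: B ← B·(1+r) − $230.00.
Month 1: interest $211.86; balance after payment $9,611.86.
Month 2: interest $211.46; balance after payment $9,593.32.
Closed form: n = −ln(1 − rB₀/P)/ln(1+r) = −ln(0.07887)/ln(1.022) ≈ 116.718, so the balance reaches zero during payment 117.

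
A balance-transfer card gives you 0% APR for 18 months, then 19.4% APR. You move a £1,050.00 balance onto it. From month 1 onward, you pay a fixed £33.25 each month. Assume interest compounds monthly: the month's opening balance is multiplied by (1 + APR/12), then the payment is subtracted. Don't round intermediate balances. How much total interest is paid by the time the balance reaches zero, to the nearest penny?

Promo months 1–18 at r₀ = 0%/12 = 0; months 19+ at r₁ = 19.4%/12 = 0.0161667.
After month 18 (no interest yet): B = £1,050.00 − 18·£33.25 = £451.50.
Then at r₁ with £33.25/mo: n₂ = −ln(1 − r₁·B/P)/ln(1+r₁) ≈ 15.45 → 16 more payments.
Total paid = 33·£33.25 + £15.19 = £1,112.44; interest = £1,112.44 − £1,050.00 = £62.44.

£62.44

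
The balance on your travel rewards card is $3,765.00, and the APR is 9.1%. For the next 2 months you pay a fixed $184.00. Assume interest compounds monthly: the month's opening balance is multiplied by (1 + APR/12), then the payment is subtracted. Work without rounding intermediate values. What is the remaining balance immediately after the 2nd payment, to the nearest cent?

Monthly rate r = 9.1%/12 = 0.758333% = 0.00758333.
Each month: B ← B·(1+r) − $184.00.
Month 1: interest $28.55; balance after payment $3,609.55.
Month 2: interest $27.37; balance after payment $3,452.92.

$3,452.92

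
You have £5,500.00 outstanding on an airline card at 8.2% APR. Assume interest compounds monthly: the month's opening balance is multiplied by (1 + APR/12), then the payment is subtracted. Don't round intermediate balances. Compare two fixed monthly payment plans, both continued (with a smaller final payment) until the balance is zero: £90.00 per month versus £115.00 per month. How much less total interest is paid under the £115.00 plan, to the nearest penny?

£461.66

Monthly rate r = 8.2%/12 = 0.683333% = 0.00683333.
At £90.00/mo: n = ⌈−ln(1 − rB₀/P)/ln(1+r)⌉ = 80 payments (last £34.27); total interest = total paid − £5,500.00 = £1,644.27.
At £115.00/mo: 59 payments (last £12.61); total interest £1,182.61.
Interest saved = £1,644.27 − £1,182.61 = £461.66.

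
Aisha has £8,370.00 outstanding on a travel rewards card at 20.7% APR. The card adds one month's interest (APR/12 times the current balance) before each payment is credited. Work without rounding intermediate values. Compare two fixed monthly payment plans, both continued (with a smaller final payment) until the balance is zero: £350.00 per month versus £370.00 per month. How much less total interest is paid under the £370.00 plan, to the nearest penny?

£183.96

Monthly rate r = 20.7%/12 = 1.725% = 0.01725.
At £350.00/mo: n = ⌈−ln(1 − rB₀/P)/ln(1+r)⌉ = 32 payments (last £35.58); total interest = total paid − £8,370.00 = £2,515.58.
At £370.00/mo: 29 payments (last £341.62); total interest £2,331.62.
Interest saved = £2,515.58 − £2,331.62 = £183.96.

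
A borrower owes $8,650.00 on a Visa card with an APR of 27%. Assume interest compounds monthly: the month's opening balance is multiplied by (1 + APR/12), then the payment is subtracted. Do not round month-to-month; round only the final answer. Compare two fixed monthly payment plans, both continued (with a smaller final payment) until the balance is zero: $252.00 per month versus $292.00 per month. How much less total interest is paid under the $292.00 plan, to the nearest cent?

Monthly rate r = 27%/12 = 2.25% = 0.0225.
At $252.00/mo: n = ⌈−ln(1 − rB₀/P)/ln(1+r)⌉ = 67 payments (last $128.46); total interest = total paid − $8,650.00 = $8,110.46.
At $292.00/mo: 50 payments (last $104.48); total interest $5,762.48.
Interest saved = $8,110.46 − $5,762.48 = $2,347.98.

$2,347.98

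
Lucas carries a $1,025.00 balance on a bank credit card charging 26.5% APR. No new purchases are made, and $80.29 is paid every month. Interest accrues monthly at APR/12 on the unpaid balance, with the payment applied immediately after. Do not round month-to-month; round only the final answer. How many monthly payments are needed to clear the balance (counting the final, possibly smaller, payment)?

Monthly rate r = 26.5%/12 = 2.20833% = 0.0220833.
Recurrence: B ← B·(1+r) − $80.29.
Month 1: interest $22.64; balance after payment $967.35.
Month 2: interest $21.36; balance after payment $908.42.
Closed form: n = −ln(1 − rB₀/P)/ln(1+r) = −ln(0.71808)/ln(1.02208) ≈ 15.162, so the balance reaches zero during payment 16.

16 payments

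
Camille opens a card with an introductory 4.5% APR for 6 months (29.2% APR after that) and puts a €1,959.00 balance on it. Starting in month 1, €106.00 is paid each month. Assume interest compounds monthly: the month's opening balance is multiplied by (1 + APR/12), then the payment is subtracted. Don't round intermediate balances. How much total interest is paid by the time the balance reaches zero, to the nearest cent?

€329.61

Promo months 1–6 at r₀ = 4.5%/12 = 0.00375; months 7+ at r₁ = 29.2%/12 = 0.0243333.
After month 6: iterate B ← B·(1+r₀) − €106.00 for 6 months → €1,361.50.
Then at r₁ with €106.00/mo: n₂ = −ln(1 − r₁·B/P)/ln(1+r₁) ≈ 15.59 → 16 more payments.
Total paid = 21·€106.00 + €62.61 = €2,288.61; interest = €2,288.61 − €1,959.00 = €329.61.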